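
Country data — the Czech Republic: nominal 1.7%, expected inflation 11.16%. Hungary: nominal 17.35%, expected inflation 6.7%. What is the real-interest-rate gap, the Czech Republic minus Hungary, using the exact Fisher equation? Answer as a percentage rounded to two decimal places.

-18.49%

The Czech Republic: (1 + 0.0170)/(1 + 0.1116) − 1 = -8.5103%
Hungary: (1 + 0.1735)/(1 + 0.0670) − 1 = 9.9813%
Differential = -8.5103% − 9.9813% = -18.4915% → -18.49%.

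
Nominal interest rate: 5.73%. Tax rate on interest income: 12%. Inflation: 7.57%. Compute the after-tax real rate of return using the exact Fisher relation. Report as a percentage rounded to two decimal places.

After-tax nominal return = 5.73% × (1 − 0.12) = 5.0424%.
1 + r = 1.050424 / 1.07570 = 0.976503
After-tax real rate = 0.976503 − 1 → -2.35%.

-2.35%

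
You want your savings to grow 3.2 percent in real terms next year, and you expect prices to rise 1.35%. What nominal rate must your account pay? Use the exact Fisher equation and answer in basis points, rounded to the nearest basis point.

459 basis points

(1 + i) = (1 + r)(1 + π) = 1.03200 × 1.01350 = 1.045932
i = 1.045932 − 1, so the required nominal rate is 459 basis points.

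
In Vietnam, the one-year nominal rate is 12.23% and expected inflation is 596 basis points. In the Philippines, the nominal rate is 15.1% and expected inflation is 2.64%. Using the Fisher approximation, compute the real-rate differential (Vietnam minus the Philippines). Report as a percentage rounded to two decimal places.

Vietnam: 12.23% − 5.96% = 6.270%
The Philippines: 15.1% − 2.64% = 12.460%
Differential = -6.190% → -6.19%.

-6.19%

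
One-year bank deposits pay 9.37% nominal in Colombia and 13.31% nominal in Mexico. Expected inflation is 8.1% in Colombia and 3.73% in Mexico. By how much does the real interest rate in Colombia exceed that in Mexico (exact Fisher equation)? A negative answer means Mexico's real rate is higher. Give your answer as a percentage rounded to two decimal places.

Colombia: (1 + 0.0937)/(1 + 0.0810) − 1 = 1.1748%
Mexico: (1 + 0.1331)/(1 + 0.0373) − 1 = 9.2355%
Differential = 1.1748% − 9.2355% = -8.0607% → -8.06%.

-8.06%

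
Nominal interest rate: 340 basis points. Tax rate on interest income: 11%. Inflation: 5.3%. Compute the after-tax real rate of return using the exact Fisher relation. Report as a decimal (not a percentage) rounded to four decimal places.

-0.0216

After-tax nominal return = 3.4% × (1 − 0.11) = 3.0260%.
1 + r = 1.03026 / 1.05300 = 0.978405
After-tax real rate = 0.978405 − 1 → -0.0216.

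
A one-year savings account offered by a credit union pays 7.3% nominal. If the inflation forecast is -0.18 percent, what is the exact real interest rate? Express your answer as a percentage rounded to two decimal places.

7.49%

By the Fisher relation, 1 + r = (1 + i)/(1 + π).
1 + r = 1.07300 / 0.99820 = 1.074935
r = 1.074935 − 1 = 7.4935%, i.e. 7.49%.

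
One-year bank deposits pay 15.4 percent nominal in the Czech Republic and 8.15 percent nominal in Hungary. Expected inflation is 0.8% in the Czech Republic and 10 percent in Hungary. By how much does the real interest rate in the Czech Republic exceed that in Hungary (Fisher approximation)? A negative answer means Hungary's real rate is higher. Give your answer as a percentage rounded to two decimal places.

The Czech Republic: 15.4% − 0.8% = 14.600%
Hungary: 8.15% − 10% = -1.850%
Differential = 16.450% → 16.45%.

16.45%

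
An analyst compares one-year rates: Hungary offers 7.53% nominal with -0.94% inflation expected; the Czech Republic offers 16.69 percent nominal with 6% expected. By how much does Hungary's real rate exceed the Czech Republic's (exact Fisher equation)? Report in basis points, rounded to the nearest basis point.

Hungary: (1 + 0.0753)/(1 − 0.0094) − 1 = 8.5504%
The Czech Republic: (1 + 0.1669)/(1 + 0.0600) − 1 = 10.0849%
Differential = 8.5504% − 10.0849% = -1.5345% → -153 basis points.

-153 basis points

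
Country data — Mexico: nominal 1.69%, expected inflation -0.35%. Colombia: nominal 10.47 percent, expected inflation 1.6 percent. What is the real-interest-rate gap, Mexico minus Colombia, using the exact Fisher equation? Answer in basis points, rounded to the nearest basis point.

-668 basis points

Mexico: (1 + 0.0169)/(1 − 0.0035) − 1 = 2.0472%
Colombia: (1 + 0.1047)/(1 + 0.0160) − 1 = 8.7303%
Differential = 2.0472% − 8.7303% = -6.6831% → -668 basis points.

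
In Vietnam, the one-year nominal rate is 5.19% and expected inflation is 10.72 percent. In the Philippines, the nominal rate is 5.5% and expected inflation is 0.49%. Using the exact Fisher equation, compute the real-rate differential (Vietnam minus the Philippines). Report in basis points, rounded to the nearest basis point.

Vietnam: (1 + 0.0519)/(1 + 0.1072) − 1 = -4.9946%
The Philippines: (1 + 0.0550)/(1 + 0.0049) − 1 = 4.9856%
Differential = -4.9946% − 4.9856% = -9.9802% → -998 basis points.

-998 basis points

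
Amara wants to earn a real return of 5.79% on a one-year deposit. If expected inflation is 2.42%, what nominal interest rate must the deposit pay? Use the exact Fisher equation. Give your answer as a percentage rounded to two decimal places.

8.35%

(1 + i) = (1 + r)(1 + π) = 1.05790 × 1.02420 = 1.08350118
i = 1.08350118 − 1, so the required nominal rate is 8.35%.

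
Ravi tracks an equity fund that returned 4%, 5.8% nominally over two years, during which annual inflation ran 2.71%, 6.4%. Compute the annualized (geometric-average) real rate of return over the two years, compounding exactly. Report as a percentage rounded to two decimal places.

0.34%

Nominal growth factor = 1.0400 × 1.0580 = 1.10032000
Price-level growth factor = 1.0271 × 1.0640 = 1.09283440
Real growth factor = 1.10032000 / 1.09283440 = 1.00684971
Annualized real rate = 1.00684971^(1/2) − 1 = 0.3419% → 0.34%.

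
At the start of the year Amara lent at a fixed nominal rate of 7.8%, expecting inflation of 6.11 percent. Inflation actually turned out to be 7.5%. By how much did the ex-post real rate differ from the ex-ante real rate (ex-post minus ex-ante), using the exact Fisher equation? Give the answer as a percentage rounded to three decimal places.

-1.314%

Ex-ante: (1 + 0.0780)/(1 + 0.0611) − 1 = 1.5927%
Ex-post: (1 + 0.0780)/(1 + 0.0750) − 1 = 0.2791%
Difference (ex-post − ex-ante) = -1.3136% → -1.314%.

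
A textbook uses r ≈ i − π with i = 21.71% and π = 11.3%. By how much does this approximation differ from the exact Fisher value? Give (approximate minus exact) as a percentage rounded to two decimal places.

1.06%

Approximate: r ≈ 21.710% − 11.300% = 10.4100%
Exact: (1 + 0.2171)/(1 + 0.1130) − 1 = 9.3531%
Error = 10.4100% − 9.3531% = 1.0569% → 1.06%.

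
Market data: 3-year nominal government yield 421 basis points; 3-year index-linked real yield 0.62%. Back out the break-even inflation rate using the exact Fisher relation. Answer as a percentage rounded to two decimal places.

3.57%

(1 + π) = (1 + i)/(1 + r) = 1.04210 / 1.00620 = 1.035679
Break-even inflation = 1.035679 − 1 → 3.57%.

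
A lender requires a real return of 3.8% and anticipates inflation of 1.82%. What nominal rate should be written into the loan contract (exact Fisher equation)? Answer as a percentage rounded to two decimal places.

(1 + i) = (1 + r)(1 + π) = 1.03800 × 1.01820 = 1.0568916
i = 1.0568916 − 1, so the required nominal rate is 5.69%.

5.69%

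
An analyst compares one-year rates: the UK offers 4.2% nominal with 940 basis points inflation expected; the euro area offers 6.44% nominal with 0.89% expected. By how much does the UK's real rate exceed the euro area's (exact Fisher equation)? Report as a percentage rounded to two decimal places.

The UK: (1 + 0.0420)/(1 + 0.0940) − 1 = -4.7532%
The euro area: (1 + 0.0644)/(1 + 0.0089) − 1 = 5.5010%
Differential = -4.7532% − 5.5010% = -10.2542% → -10.25%.

-10.25%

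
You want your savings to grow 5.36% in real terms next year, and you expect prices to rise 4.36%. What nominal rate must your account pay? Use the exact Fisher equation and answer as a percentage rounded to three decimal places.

(1 + i) = (1 + r)(1 + π) = 1.05360 × 1.04360 = 1.09953696
i = 1.09953696 − 1, so the required nominal rate is 9.954%.

9.954%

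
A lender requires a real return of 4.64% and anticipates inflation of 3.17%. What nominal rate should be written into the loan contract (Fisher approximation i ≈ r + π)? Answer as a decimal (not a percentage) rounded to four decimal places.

i ≈ r + π = 4.64% + 3.17% = 0.0781.

0.0781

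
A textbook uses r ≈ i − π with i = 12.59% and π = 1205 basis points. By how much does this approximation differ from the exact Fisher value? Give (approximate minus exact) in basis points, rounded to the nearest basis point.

6 basis points

Approximate: r ≈ 12.590% − 12.050% = 0.5400%
Exact: (1 + 0.1259)/(1 + 0.1205) − 1 = 0.4819%
Error = 0.5400% − 0.4819% = 0.0581% → 6 basis points.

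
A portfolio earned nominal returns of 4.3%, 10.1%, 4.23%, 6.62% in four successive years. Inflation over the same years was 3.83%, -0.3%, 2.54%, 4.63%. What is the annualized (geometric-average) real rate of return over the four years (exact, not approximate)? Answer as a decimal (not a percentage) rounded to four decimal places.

Compound the nominal returns: 1.0430 × 1.1010 × 1.0423 × 1.0662 = 1.27615387.
Compound inflation: 1.0383 × 0.9970 × 1.0254 × 1.0463 = 1.11062527.
Deflate: 1.27615387 / 1.11062527 = 1.14904091.
Annualized real rate = 1.14904091^(1/4) − 1 = 3.5342% → 0.0353.

0.0353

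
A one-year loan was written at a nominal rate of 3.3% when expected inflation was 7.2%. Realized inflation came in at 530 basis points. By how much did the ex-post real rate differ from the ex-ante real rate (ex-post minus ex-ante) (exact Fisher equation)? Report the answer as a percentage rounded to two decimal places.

1.74%

Ex-ante: (1 + 0.0330)/(1 + 0.0720) − 1 = -3.6381%
Ex-post: (1 + 0.0330)/(1 + 0.0530) − 1 = -1.8993%
Difference (ex-post − ex-ante) = 1.7387% → 1.74%.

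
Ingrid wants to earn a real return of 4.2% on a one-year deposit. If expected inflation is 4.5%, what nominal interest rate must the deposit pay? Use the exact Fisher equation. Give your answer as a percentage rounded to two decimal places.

8.89%

(1 + i) = (1 + r)(1 + π) = 1.04200 × 1.04500 = 1.08889
i = 1.08889 − 1, so the required nominal rate is 8.89%.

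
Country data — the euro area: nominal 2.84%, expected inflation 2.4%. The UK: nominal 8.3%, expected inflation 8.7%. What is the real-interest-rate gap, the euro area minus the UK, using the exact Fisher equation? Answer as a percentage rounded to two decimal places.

The euro area: (1 + 0.0284)/(1 + 0.0240) − 1 = 0.4297%
The UK: (1 + 0.0830)/(1 + 0.0870) − 1 = -0.3680%
Differential = 0.4297% − (-0.3680%) = 0.7977% → 0.80%.

0.80%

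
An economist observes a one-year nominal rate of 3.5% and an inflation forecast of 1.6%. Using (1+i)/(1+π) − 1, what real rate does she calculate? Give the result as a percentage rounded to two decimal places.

1.87%

1 + r = 1.03500 / 1.01600 = 1.018701
r = 1.018701 − 1 = 1.8701%, i.e. 1.87%.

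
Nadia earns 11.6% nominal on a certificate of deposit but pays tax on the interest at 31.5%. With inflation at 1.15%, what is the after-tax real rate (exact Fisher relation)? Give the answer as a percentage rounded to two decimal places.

6.72%

After-tax nominal return = 11.6% × (1 − 0.315) = 7.9460%.
1 + r = 1.07946 / 1.01150 = 1.067187
After-tax real rate = 1.067187 − 1 → 6.72%.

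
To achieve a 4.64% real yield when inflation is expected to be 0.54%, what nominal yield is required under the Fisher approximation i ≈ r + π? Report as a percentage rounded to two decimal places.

5.18%

i ≈ r + π = 4.64% + 0.54% = 5.18%.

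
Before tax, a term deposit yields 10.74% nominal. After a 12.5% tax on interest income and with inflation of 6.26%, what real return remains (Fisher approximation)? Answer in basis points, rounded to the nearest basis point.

After-tax nominal return = 10.74% × (1 − 0.125) = 9.3975%.
r ≈ 9.3975% − 6.26% → 314 basis points.

314 basis points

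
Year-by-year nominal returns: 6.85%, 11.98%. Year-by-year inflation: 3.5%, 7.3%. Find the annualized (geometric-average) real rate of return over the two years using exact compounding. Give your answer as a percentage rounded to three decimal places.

Nominal growth factor = 1.0685 × 1.1198 = 1.19650630
Price-level growth factor = 1.0350 × 1.0730 = 1.11055500
Real growth factor = 1.19650630 / 1.11055500 = 1.07739491
Annualized real rate = 1.07739491^(1/2) − 1 = 3.7976% → 3.798%.

3.798%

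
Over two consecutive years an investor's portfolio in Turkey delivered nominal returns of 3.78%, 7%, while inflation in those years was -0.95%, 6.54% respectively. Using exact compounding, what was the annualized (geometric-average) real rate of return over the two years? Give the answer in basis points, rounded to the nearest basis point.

258 basis points

Nominal growth factor = 1.0378 × 1.0700 = 1.11044600
Price-level growth factor = 0.9905 × 1.0654 = 1.05527870
Real growth factor = 1.11044600 / 1.05527870 = 1.05227747
Annualized real rate = 1.05227747^(1/2) − 1 = 2.5806% → 258 basis points.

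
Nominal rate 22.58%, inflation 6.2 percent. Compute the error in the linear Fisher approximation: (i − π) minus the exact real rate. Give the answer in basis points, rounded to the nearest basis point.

96 basis points

Approximate: r ≈ 22.580% − 6.200% = 16.3800%
Exact: (1 + 0.2258)/(1 + 0.0620) − 1 = 15.4237%
Error = 16.3800% − 15.4237% = 0.9563% → 96 basis points.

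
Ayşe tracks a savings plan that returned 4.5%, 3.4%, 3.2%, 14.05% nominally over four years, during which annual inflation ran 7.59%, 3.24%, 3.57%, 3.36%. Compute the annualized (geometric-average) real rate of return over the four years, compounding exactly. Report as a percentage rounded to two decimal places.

1.70%

Compound the nominal returns: 1.0450 × 1.0340 × 1.0320 × 1.1405 = 1.27177949.
Compound inflation: 1.0759 × 1.0324 × 1.0357 × 1.0336 = 1.18906715.
Deflate: 1.27177949 / 1.18906715 = 1.06956070.
Annualized real rate = 1.06956070^(1/4) − 1 = 1.6954% → 1.70%.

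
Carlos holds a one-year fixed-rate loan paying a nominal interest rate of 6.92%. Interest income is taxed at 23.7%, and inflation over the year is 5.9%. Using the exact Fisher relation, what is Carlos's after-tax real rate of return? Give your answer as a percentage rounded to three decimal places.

-0.585%

After-tax nominal return = 6.92% × (1 − 0.237) = 5.27996%.
1 + r = 1.0527996 / 1.05900 = 0.99414504
After-tax real rate = 0.99414504 − 1 → -0.585%.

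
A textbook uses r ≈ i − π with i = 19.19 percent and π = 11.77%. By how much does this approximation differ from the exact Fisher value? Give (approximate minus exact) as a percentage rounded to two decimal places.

Approximate: r ≈ 19.190% − 11.770% = 7.4200%
Exact: (1 + 0.1919)/(1 + 0.1177) − 1 = 6.6386%
Error = 7.4200% − 6.6386% = 0.7814% → 0.78%.

0.78%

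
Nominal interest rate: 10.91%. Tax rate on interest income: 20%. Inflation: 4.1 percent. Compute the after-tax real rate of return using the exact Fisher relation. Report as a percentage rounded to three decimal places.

4.446%

After-tax nominal return = 10.91% × (1 − 0.2) = 8.7280%.
1 + r = 1.08728 / 1.04100 = 1.044457
After-tax real rate = 1.044457 − 1 → 4.446%.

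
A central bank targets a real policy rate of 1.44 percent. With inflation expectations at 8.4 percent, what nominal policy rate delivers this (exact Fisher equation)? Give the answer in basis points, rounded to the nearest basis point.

(1 + i) = (1 + r)(1 + π) = 1.01440 × 1.08400 = 1.0996096
i = 1.0996096 − 1, so the required nominal rate is 996 basis points.

996 basis points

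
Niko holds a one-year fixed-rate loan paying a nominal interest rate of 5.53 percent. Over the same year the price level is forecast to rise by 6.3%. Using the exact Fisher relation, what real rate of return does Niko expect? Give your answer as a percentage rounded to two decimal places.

-0.72%

By the Fisher relation, 1 + r = (1 + i)/(1 + π).
1 + r = 1.05530 / 1.06300 = 0.992756
r = 0.992756 − 1 = -0.7244%, i.e. -0.72%.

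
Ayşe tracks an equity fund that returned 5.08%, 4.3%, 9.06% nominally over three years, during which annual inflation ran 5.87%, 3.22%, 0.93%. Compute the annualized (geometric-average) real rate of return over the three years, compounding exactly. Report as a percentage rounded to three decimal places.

Nominal growth factor = 1.0508 × 1.0430 × 1.0906 = 1.19528059
Price-level growth factor = 1.0587 × 1.0322 × 1.0093 = 1.10295309
Real growth factor = 1.19528059 / 1.10295309 = 1.08370936
Annualized real rate = 1.08370936^(1/3) − 1 = 2.7159% → 2.716%.

2.716%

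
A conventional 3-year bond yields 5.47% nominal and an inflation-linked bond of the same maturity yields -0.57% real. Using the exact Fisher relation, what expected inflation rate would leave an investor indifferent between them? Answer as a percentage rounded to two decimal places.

(1 + π) = (1 + i)/(1 + r) = 1.05470 / 0.99430 = 1.060746
Break-even inflation = 1.060746 − 1 → 6.07%.

6.07%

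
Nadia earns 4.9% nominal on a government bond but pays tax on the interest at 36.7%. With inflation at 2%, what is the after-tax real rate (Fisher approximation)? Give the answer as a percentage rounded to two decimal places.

1.10%

After-tax nominal return = 4.9% × (1 − 0.367) = 3.1017%.
r ≈ 3.1017% − 2% → 1.10%.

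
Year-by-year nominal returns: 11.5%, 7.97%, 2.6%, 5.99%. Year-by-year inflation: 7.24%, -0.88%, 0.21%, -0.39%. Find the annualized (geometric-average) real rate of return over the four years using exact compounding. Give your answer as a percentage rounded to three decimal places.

Nominal growth factor = 1.1150 × 1.0797 × 1.0260 × 1.0599 = 1.30915245
Price-level growth factor = 1.0724 × 0.9912 × 1.0021 × 0.9961 = 1.06104084
Real growth factor = 1.30915245 / 1.06104084 = 1.23383794
Annualized real rate = 1.23383794^(1/4) − 1 = 5.3937% → 5.394%.

5.394%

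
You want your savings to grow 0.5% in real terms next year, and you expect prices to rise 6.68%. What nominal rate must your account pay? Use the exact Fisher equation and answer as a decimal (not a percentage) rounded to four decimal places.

(1 + i) = (1 + r)(1 + π) = 1.00500 × 1.06680 = 1.072134
i = 1.072134 − 1, so the required nominal rate is 0.0721.

0.0721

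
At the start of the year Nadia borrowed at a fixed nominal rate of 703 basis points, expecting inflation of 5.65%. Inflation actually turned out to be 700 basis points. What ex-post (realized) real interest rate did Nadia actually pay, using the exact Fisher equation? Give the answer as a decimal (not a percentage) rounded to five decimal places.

0.00028

Ex-post: (1 + 0.0703)/(1 + 0.0700) − 1 = 0.0280%
So the realized real rate is 0.00028.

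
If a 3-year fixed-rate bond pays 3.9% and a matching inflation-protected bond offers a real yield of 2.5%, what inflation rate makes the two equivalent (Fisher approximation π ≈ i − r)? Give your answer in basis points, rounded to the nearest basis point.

140 basis points

π ≈ i − r = 3.9% − 2.5% → 140 basis points.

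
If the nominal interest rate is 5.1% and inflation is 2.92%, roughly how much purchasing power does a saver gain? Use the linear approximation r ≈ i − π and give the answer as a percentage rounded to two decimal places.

r ≈ i − π = 5.1% − 2.92% = 2.18%.

2.18%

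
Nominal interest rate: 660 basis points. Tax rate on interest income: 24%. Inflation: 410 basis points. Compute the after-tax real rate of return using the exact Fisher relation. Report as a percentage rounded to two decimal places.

After-tax nominal return = 6.6% × (1 − 0.24) = 5.0160%.
1 + r = 1.05016 / 1.04100 = 1.008799
After-tax real rate = 1.008799 − 1 → 0.88%.

0.88%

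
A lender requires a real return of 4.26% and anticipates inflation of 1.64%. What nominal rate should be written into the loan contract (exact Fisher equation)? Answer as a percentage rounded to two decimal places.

(1 + i) = (1 + r)(1 + π) = 1.04260 × 1.01640 = 1.05969864
i = 1.05969864 − 1, so the required nominal rate is 5.97%.

5.97%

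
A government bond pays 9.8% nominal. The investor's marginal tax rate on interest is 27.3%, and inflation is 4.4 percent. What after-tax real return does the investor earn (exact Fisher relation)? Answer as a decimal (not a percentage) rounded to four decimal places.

After-tax nominal return = 9.8% × (1 − 0.273) = 7.1246%.
1 + r = 1.071246 / 1.04400 = 1.026098
After-tax real rate = 1.026098 − 1 → 0.0261.

0.0261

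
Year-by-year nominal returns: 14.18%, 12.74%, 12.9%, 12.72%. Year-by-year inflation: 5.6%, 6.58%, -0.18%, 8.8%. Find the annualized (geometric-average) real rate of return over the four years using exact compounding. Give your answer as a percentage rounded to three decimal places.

Nominal growth factor = 1.1418 × 1.1274 × 1.1290 × 1.1272 = 1.638185174
Price-level growth factor = 1.0560 × 1.0658 × 0.9982 × 1.0880 = 1.222323313
Real growth factor = 1.638185174 / 1.222323313 = 1.340222474
Annualized real rate = 1.340222474^(1/4) − 1 = 7.59553% → 7.596%.

7.596%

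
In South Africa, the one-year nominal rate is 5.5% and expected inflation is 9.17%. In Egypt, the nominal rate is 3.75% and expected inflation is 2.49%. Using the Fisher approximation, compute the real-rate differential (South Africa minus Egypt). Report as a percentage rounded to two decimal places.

South Africa: 5.5% − 9.17% = -3.670%
Egypt: 3.75% − 2.49% = 1.260%
Differential = -4.930% → -4.93%.

-4.93%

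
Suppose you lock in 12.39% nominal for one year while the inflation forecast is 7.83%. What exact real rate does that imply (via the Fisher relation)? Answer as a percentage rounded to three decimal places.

4.229%

1 + r = 1.12390 / 1.07830 = 1.042289
r = 1.042289 − 1 = 4.2289%, i.e. 4.229%.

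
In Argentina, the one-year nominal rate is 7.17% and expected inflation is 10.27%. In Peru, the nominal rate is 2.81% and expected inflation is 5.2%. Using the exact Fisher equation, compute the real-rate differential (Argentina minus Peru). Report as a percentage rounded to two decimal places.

-0.54%

Argentina: (1 + 0.0717)/(1 + 0.1027) − 1 = -2.8113%
Peru: (1 + 0.0281)/(1 + 0.0520) − 1 = -2.2719%
Differential = -2.8113% − (-2.2719%) = -0.5394% → -0.54%.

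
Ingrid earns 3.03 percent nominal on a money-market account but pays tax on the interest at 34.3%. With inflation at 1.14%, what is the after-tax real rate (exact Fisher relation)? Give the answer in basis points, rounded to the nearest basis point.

84 basis points

After-tax nominal return = 3.03% × (1 − 0.343) = 1.99071%.
1 + r = 1.0199071 / 1.01140 = 1.008411
After-tax real rate = 1.008411 − 1 → 84 basis points.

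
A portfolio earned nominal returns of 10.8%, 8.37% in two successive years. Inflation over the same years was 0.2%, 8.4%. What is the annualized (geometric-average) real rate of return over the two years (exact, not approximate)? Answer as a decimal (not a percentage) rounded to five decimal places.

0.05142

Compound the nominal returns: 1.1080 × 1.0837 = 1.20073960.
Compound inflation: 1.0020 × 1.0840 = 1.08616800.
Deflate: 1.20073960 / 1.08616800 = 1.10548239.
Annualized real rate = 1.10548239^(1/2) − 1 = 5.1419% → 0.05142.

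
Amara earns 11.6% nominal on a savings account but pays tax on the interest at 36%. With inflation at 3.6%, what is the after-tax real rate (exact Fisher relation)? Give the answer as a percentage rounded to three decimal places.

After-tax nominal return = 11.6% × (1 − 0.36) = 7.4240%.
1 + r = 1.07424 / 1.03600 = 1.036911
After-tax real rate = 1.036911 − 1 → 3.691%.

3.691%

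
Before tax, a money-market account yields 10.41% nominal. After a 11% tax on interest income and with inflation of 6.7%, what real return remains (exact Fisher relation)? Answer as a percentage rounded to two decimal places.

After-tax nominal return = 10.41% × (1 − 0.11) = 9.2649%.
1 + r = 1.092649 / 1.06700 = 1.024038
After-tax real rate = 1.024038 − 1 → 2.40%.

2.40%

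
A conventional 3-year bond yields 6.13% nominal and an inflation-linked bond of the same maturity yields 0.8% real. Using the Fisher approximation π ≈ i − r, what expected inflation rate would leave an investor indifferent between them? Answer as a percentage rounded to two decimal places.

π ≈ i − r = 6.13% − 0.8% → 5.33%.

5.33%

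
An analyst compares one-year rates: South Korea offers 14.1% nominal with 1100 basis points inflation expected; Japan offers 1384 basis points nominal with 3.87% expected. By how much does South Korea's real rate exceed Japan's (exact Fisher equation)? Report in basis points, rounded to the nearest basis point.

South Korea: (1 + 0.1410)/(1 + 0.1100) − 1 = 2.7928%
Japan: (1 + 0.1384)/(1 + 0.0387) − 1 = 9.5985%
Differential = 2.7928% − 9.5985% = -6.8057% → -681 basis points.

-681 basis points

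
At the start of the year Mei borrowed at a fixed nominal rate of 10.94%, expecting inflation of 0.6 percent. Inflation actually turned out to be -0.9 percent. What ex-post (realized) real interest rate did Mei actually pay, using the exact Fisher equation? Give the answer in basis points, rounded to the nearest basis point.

1195 basis points

Ex-post: (1 + 0.1094)/(1 − 0.0090) − 1 = 11.9475%
So the realized real rate is 1195 basis points.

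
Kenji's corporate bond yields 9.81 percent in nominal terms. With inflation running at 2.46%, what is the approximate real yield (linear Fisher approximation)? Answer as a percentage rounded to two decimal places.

7.35%

r ≈ i − π = 9.81% − 2.46% = 7.35%.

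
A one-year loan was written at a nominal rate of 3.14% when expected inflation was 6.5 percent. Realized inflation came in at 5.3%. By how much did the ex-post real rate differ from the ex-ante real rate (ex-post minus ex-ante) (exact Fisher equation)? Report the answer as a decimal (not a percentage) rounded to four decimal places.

0.0110

Ex-ante: (1 + 0.0314)/(1 + 0.0650) − 1 = -3.1549%
Ex-post: (1 + 0.0314)/(1 + 0.0530) − 1 = -2.0513%
Difference (ex-post − ex-ante) = 1.1036% → 0.0110.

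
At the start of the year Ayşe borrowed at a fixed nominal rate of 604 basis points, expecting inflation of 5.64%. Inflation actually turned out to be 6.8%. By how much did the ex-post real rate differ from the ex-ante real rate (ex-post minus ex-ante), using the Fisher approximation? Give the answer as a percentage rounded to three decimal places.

Ex-ante: 6.04% − 5.64% = 0.400%
Ex-post: 6.04% − 6.8% = -0.760%
Difference (ex-post − ex-ante) = -1.1600% → -1.160%.

-1.160%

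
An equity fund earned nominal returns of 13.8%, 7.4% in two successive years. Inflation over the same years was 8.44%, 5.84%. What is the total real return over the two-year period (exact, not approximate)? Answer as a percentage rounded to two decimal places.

Compound the nominal returns: 1.1380 × 1.0740 = 1.222212.
Compound inflation: 1.0844 × 1.0584 = 1.147729.
Deflate: 1.222212 / 1.147729 = 1.064896.
Total real return = 1.064896 − 1 → 6.49%.

6.49%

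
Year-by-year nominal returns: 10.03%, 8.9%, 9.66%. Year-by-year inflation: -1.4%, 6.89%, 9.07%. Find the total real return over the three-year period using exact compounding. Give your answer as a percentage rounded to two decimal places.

14.31%

Compound the nominal returns: 1.1003 × 1.0890 × 1.0966 = 1.313975.
Compound inflation: 0.9860 × 1.0689 × 1.0907 = 1.149527.
Deflate: 1.313975 / 1.149527 = 1.143057.
Total real return = 1.143057 − 1 → 14.31%.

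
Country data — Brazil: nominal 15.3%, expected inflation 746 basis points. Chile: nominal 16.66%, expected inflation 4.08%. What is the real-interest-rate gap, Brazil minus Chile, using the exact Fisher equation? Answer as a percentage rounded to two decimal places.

Brazil: (1 + 0.1530)/(1 + 0.0746) − 1 = 7.2957%
Chile: (1 + 0.1666)/(1 + 0.0408) − 1 = 12.0869%
Differential = 7.2957% − 12.0869% = -4.7911% → -4.79%.

-4.79%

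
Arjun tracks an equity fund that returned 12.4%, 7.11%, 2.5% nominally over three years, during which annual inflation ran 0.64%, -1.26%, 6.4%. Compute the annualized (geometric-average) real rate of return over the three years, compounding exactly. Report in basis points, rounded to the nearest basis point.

Compound the nominal returns: 1.1240 × 1.0711 × 1.0250 = 1.23401431.
Compound inflation: 1.0064 × 0.9874 × 1.0640 = 1.05731740.
Deflate: 1.23401431 / 1.05731740 = 1.16711813.
Annualized real rate = 1.16711813^(1/3) − 1 = 5.2862% → 529 basis points.

529 basis points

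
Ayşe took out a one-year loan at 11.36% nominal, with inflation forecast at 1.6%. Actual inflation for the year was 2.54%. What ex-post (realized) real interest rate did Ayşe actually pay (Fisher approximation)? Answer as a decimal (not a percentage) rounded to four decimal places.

Ex-post: 11.36% − 2.54% = 8.820%
So the realized real rate is 0.0882.

0.0882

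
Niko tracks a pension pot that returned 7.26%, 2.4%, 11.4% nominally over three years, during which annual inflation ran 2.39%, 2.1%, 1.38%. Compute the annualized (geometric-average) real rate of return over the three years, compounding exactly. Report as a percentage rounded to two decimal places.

4.90%

Compound the nominal returns: 1.0726 × 1.0240 × 1.1140 = 1.22355343.
Compound inflation: 1.0239 × 1.0210 × 1.0138 = 1.05982845.
Deflate: 1.22355343 / 1.05982845 = 1.15448254.
Annualized real rate = 1.15448254^(1/3) − 1 = 4.9049% → 4.90%.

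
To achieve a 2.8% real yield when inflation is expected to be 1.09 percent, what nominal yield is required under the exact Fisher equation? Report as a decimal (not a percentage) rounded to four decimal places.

0.0392

(1 + i) = (1 + r)(1 + π) = 1.02800 × 1.01090 = 1.0392052
i = 1.0392052 − 1, so the required nominal rate is 0.0392.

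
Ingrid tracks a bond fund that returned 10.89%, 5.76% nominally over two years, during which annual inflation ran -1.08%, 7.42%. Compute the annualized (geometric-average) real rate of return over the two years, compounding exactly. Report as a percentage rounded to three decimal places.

5.056%

Nominal growth factor = 1.1089 × 1.0576 = 1.17277264
Price-level growth factor = 0.9892 × 1.0742 = 1.06259864
Real growth factor = 1.17277264 / 1.06259864 = 1.10368355
Annualized real rate = 1.10368355^(1/2) − 1 = 5.0563% → 5.056%.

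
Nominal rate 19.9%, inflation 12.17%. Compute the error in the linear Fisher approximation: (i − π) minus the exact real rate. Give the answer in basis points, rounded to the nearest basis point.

84 basis points

Approximate: r ≈ 19.900% − 12.170% = 7.7300%
Exact: (1 + 0.1990)/(1 + 0.1217) − 1 = 6.8913%
Error = 7.7300% − 6.8913% = 0.8387% → 84 basis points.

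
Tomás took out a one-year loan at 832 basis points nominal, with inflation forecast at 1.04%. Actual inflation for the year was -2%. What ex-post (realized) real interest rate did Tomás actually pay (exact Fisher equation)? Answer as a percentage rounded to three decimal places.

Ex-post: (1 + 0.0832)/(1 − 0.0200) − 1 = 10.5306%
So the realized real rate is 10.531%.

10.531%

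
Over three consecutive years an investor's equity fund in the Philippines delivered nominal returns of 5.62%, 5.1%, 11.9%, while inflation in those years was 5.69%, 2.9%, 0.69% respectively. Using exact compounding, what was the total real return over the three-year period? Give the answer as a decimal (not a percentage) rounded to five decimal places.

Compound the nominal returns: 1.0562 × 1.0510 × 1.1190 = 1.242164.
Compound inflation: 1.0569 × 1.0290 × 1.0069 = 1.095054.
Deflate: 1.242164 / 1.095054 = 1.134340.
Total real return = 1.134340 − 1 → 0.13434.

0.13434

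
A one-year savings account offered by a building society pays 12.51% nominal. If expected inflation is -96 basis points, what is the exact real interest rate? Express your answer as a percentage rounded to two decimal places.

1 + r = 1.12510 / 0.99040 = 1.136006
r = 1.136006 − 1 = 13.6006%, i.e. 13.60%.

13.60%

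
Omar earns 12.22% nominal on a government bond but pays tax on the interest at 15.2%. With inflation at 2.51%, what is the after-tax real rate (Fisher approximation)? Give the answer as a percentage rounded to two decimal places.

7.85%

After-tax nominal return = 12.22% × (1 − 0.152) = 10.36256%.
r ≈ 10.36256% − 2.51% → 7.85%.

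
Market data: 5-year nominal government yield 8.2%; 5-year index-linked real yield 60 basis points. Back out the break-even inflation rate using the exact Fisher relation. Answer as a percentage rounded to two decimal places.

(1 + π) = (1 + i)/(1 + r) = 1.08200 / 1.00600 = 1.075547
Break-even inflation = 1.075547 − 1 → 7.55%.

7.55%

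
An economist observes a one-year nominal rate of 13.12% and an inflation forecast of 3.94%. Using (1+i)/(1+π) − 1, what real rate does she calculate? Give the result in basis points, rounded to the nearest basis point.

883 basis points

By the Fisher equation, 1 + r = (1 + i)/(1 + π).
1 + r = 1.13120 / 1.03940 = 1.088320
r = 1.088320 − 1 = 8.8320%, i.e. 883 basis points.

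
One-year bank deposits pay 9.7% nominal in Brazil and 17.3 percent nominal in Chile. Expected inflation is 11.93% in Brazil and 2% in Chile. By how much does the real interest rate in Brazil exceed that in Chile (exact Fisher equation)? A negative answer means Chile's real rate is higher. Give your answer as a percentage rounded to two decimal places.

-16.99%

Brazil: (1 + 0.0970)/(1 + 0.1193) − 1 = -1.9923%
Chile: (1 + 0.1730)/(1 + 0.0200) − 1 = 15.0000%
Differential = -1.9923% − 15.0000% = -16.9923% → -16.99%.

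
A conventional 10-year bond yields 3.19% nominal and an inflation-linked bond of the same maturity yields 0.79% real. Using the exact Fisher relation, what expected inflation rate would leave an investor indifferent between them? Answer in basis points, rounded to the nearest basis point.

238 basis points

(1 + π) = (1 + i)/(1 + r) = 1.03190 / 1.00790 = 1.023812
Break-even inflation = 1.023812 − 1 → 238 basis points.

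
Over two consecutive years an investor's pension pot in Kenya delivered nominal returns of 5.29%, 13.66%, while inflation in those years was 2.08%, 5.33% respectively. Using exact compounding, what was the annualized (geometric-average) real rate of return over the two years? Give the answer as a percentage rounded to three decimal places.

5.500%

Compound the nominal returns: 1.0529 × 1.1366 = 1.19672614.
Compound inflation: 1.0208 × 1.0533 = 1.07520864.
Deflate: 1.19672614 / 1.07520864 = 1.11301760.
Annualized real rate = 1.11301760^(1/2) − 1 = 5.4996% → 5.500%.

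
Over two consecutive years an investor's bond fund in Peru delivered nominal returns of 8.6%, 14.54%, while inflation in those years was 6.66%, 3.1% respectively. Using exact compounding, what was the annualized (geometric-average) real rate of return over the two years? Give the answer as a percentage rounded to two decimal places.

Nominal growth factor = 1.0860 × 1.1454 = 1.24390440
Price-level growth factor = 1.0666 × 1.0310 = 1.09966460
Real growth factor = 1.24390440 / 1.09966460 = 1.13116708
Annualized real rate = 1.13116708^(1/2) − 1 = 6.3563% → 6.36%.

6.36%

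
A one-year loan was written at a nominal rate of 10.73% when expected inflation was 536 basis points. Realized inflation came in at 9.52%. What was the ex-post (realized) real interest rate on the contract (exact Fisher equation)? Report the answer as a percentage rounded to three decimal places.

1.105%

Ex-post: (1 + 0.1073)/(1 + 0.0952) − 1 = 1.1048%
So the realized real rate is 1.105%.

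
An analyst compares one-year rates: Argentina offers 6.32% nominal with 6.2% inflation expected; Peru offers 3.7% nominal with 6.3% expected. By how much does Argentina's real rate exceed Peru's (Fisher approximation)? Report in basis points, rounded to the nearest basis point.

Argentina: 6.32% − 6.2% = 0.120%
Peru: 3.7% − 6.3% = -2.600%
Differential = 2.720% → 272 basis points.

272 basis points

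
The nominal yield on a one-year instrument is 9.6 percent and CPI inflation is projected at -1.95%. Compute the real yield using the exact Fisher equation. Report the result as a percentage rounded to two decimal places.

11.78%

1 + r = 1.09600 / 0.98050 = 1.117797
r = 1.117797 − 1 = 11.7797%, i.e. 11.78%.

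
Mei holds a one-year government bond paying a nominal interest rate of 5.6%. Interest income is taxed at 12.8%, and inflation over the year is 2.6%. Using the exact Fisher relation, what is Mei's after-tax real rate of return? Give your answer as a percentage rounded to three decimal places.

2.225%

After-tax nominal return = 5.6% × (1 − 0.128) = 4.8832%.
1 + r = 1.048832 / 1.02600 = 1.022253
After-tax real rate = 1.022253 − 1 → 2.225%.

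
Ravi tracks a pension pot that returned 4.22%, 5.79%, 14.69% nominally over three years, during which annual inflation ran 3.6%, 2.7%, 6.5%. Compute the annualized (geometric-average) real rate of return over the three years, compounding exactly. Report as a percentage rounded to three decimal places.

3.724%

Compound the nominal returns: 1.0422 × 1.0579 × 1.1469 = 1.26450700.
Compound inflation: 1.0360 × 1.0270 × 1.0650 = 1.13313018.
Deflate: 1.26450700 / 1.13313018 = 1.11594151.
Annualized real rate = 1.11594151^(1/3) − 1 = 3.7243% → 3.724%.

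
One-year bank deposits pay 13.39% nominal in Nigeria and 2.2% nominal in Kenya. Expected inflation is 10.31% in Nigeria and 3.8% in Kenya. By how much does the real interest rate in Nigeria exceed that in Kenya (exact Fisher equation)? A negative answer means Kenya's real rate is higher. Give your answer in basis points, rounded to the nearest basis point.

Nigeria: (1 + 0.1339)/(1 + 0.1031) − 1 = 2.7921%
Kenya: (1 + 0.0220)/(1 + 0.0380) − 1 = -1.5414%
Differential = 2.7921% − (-1.5414%) = 4.3336% → 433 basis points.

433 basis points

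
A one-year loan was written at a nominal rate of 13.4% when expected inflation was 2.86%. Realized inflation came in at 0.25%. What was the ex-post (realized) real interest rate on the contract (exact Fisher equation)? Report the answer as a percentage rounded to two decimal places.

Ex-post: (1 + 0.1340)/(1 + 0.0025) − 1 = 13.1172%
So the realized real rate is 13.12%.

13.12%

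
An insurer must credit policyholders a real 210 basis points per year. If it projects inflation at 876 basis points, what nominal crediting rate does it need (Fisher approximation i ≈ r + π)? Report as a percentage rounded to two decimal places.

10.86%

i ≈ r + π = 2.1% + 8.76% = 10.86%.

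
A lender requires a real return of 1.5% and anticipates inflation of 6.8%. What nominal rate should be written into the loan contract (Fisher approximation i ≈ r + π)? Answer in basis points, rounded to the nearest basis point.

830 basis points

i ≈ r + π = 1.5% + 6.8% = 830 basis points.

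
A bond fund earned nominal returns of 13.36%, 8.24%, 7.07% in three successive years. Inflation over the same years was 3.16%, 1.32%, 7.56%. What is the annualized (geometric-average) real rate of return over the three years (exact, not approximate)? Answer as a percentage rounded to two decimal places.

5.33%

Compound the nominal returns: 1.1336 × 1.0824 × 1.0707 = 1.31375815.
Compound inflation: 1.0316 × 1.0132 × 1.0756 = 1.12423553.
Deflate: 1.31375815 / 1.12423553 = 1.16857910.
Annualized real rate = 1.16857910^(1/3) − 1 = 5.3302% → 5.33%.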